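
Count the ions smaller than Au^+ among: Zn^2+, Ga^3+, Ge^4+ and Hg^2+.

4

Ge^4+ has 28 e⁻ (Z=32), Ga^3+ has 28 e⁻ (Z=31), Zn^2+ has 28 e⁻ (Z=30), Hg^2+ has 78 e⁻ (Z=80), Au^+ has 78 e⁻ (Z=79). Ge^4+ < Ga^3+ (both 28 e⁻, Z=32>31); Ga^3+ < Zn^2+ (both 28 e⁻, Z=31>30); Zn^2+ < Hg^2+ (same group, 2 shells fewer); Hg^2+ < Au^+ (both 78 e⁻, Z=80>79).
Placing each against Au^+: smaller — Ge^4+, Ga^3+, Zn^2+, Hg^2+; larger — none. So 4 are smaller.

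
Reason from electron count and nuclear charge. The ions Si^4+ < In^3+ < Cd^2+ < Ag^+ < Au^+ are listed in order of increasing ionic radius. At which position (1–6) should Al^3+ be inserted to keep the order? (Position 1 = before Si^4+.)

2

First list Z and electron count for each: Si^4+ has 10 e⁻ (Z=14), Al^3+ has 10 e⁻ (Z=13), In^3+ has 46 e⁻ (Z=49), Cd^2+ has 46 e⁻ (Z=48), Ag^+ has 46 e⁻ (Z=47), Au^+ has 78 e⁻ (Z=79). Si^4+ < Al^3+ (isoelectronic, higher Z=14 is smaller); Al^3+ < In^3+ (same group, period 3 vs 5); In^3+ < Cd^2+ (both 46 e⁻, Z=49>48); Cd^2+ < Ag^+ (both 46 e⁻, Z=48>47); Ag^+ < Au^+ (same group, 1 shell fewer).
Merged order: Si^4+ < Al^3+ < In^3+ < Cd^2+ < Ag^+ < Au^+ — Al^3+ is number 2.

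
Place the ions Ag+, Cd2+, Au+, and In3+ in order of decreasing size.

Au+ > Ag+ > Cd2+ > In3+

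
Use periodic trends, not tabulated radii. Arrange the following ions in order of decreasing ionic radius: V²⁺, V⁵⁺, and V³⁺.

V²⁺ > V³⁺ > V⁵⁺

Same element, different charge: the more highly charged cation has fewer electrons and a greater effective nuclear charge per electron, making V⁵⁺ the smallest.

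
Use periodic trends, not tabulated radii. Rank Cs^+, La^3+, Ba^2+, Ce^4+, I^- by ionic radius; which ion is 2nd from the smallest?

La^3+

Each ion has 54 electrons. The ranking follows nuclear charge in reverse — greater Z gives a smaller radius. Ce^4+ (Z=58), La^3+ (Z=57), Ba^2+ (Z=56), Cs^+ (Z=55), I^- (Z=53).
That gives Ce^4+ < La^3+ < Ba^2+ < Cs^+ < I^-. From the smallest end, number 2 is La^3+.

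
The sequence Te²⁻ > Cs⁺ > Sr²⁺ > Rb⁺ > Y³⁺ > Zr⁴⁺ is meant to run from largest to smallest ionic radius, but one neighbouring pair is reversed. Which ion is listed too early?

Scanning neighbour by neighbour, only Sr²⁺/Rb⁺ violates a trend: both have 36 electrons but Z(Sr)=38 > Z(Rb)=37, so Sr²⁺ should be the smaller of the two. That makes Sr²⁺ the one sitting a position early relative to where it belongs.

Sr²⁺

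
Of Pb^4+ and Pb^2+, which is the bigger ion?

For a single element, ionic radius drops as positive charge rises — Pb^4+ < Pb^2+.

Pb^2+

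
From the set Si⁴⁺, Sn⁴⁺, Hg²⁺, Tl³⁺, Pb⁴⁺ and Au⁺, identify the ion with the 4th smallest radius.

Tl³⁺

First list Z and electron count for each: Si⁴⁺ (Z=14, 10 e⁻), Sn⁴⁺ (Z=50, 46 e⁻), Pb⁴⁺ (Z=82, 78 e⁻), Tl³⁺ (Z=81, 78 e⁻), Hg²⁺ (Z=80, 78 e⁻), Au⁺ (Z=79, 78 e⁻). Si⁴⁺ < Sn⁴⁺ (same group, period 3 vs 5); Sn⁴⁺ < Pb⁴⁺ (same group, 1 shell fewer); Pb⁴⁺ < Tl³⁺ (isoelectronic, higher Z=82 is smaller); Tl³⁺ < Hg²⁺ (both 78 e⁻, Z=81>80); Hg²⁺ < Au⁺ (isoelectronic, higher Z=80 is smaller).
That gives Si⁴⁺ < Sn⁴⁺ < Pb⁴⁺ < Tl³⁺ < Hg²⁺ < Au⁺. From the smallest end, number 4 is Tl³⁺.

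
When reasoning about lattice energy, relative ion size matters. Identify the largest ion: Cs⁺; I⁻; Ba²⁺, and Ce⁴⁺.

I⁻

All of these have 54 electrons (isoelectronic). With the same electron cloud, the ion with the most protons pulls it in tightest. Nuclear charges: Ce⁴⁺ (Z=58), Ba²⁺ (Z=56), Cs⁺ (Z=55), I⁻ (Z=53). Highest Z is smallest.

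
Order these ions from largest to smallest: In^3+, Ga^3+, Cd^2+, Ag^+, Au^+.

Au^+ > Ag^+ > Cd^2+ > In^3+ > Ga^3+

Electron counts and nuclear charges: Ga^3+ has 28 e⁻ (Z=31), In^3+ has 46 e⁻ (Z=49), Cd^2+ has 46 e⁻ (Z=48), Ag^+ has 46 e⁻ (Z=47), Au^+ has 78 e⁻ (Z=79). Ga^3+ < In^3+ (same group, period 4 vs 5); In^3+ < Cd^2+ (both 46 e⁻, Z=49>48); Cd^2+ < Ag^+ (both 46 e⁻, Z=48>47); Ag^+ < Au^+ (same group, period 5 vs 6).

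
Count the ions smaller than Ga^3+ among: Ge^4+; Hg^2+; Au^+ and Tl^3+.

1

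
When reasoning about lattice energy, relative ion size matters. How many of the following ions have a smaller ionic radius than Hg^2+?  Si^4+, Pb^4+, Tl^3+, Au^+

First list Z and electron count for each: Si^4+: 10 e⁻, Z=14, Pb^4+: 78 e⁻, Z=82, Tl^3+: 78 e⁻, Z=81, Hg^2+: 78 e⁻, Z=80, Au^+: 78 e⁻, Z=79. Si^4+ < Pb^4+ (same group, 3 shells fewer); Pb^4+ < Tl^3+ (both 78 e⁻, Z=82>81); Tl^3+ < Hg^2+ (isoelectronic, higher Z=81 is smaller); Hg^2+ < Au^+ (both 78 e⁻, Z=80>79).
Ordering all of them (including Hg^2+) by radius gives Si^4+ < Pb^4+ < Tl^3+ < Hg^2+ < Au^+. Count: 3.

3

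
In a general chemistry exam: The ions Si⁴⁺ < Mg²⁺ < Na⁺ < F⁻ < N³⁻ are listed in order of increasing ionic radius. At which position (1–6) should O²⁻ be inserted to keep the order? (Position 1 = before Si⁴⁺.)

5

Each ion has 10 electrons. The ranking follows nuclear charge in reverse — greater Z gives a smaller radius. Si⁴⁺ (Z=14), Mg²⁺ (Z=12), Na⁺ (Z=11), F⁻ (Z=9), O²⁻ (Z=8), N³⁻ (Z=7).
The complete sequence is Si⁴⁺ < Mg²⁺ < Na⁺ < F⁻ < O²⁻ < N³⁻. O²⁻ sits at position 5.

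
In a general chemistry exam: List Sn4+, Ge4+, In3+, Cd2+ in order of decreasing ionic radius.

Cd2+ > In3+ > Sn4+ > Ge4+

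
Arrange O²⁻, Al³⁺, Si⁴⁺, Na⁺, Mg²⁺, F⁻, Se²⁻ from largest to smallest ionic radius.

Work out protons and electrons: Si⁴⁺ (Z=14, 10 e⁻), Al³⁺ (Z=13, 10 e⁻), Mg²⁺ (Z=12, 10 e⁻), Na⁺ (Z=11, 10 e⁻), F⁻ (Z=9, 10 e⁻), O²⁻ (Z=8, 10 e⁻), Se²⁻ (Z=34, 36 e⁻). Si⁴⁺ < Al³⁺ (isoelectronic, higher Z=14 is smaller); Al³⁺ < Mg²⁺ (isoelectronic, higher Z=13 is smaller); Mg²⁺ < Na⁺ (isoelectronic, higher Z=12 is smaller); Na⁺ < F⁻ (both 10 e⁻, Z=11>9); F⁻ < O²⁻ (isoelectronic, higher Z=9 is smaller); O²⁻ < Se²⁻ (same group, 2 shells fewer).

Se²⁻ > O²⁻ > F⁻ > Na⁺ > Mg²⁺ > Al³⁺ > Si⁴⁺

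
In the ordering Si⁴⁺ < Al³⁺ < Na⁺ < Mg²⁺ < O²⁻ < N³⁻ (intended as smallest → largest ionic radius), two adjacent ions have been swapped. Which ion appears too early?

Na⁺

Scanning neighbour by neighbour, only Na⁺/Mg²⁺ violates a trend: both have 10 electrons but Z(Mg)=12 > Z(Na)=11, so Mg²⁺ should be the smaller of the two. That makes Na⁺ the one sitting a position early relative to where it belongs.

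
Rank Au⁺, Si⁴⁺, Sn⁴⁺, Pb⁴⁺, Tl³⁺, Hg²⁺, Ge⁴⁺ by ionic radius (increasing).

Tabulating Z and e⁻: Si⁴⁺ (Z=14, 10 e⁻), Ge⁴⁺ (Z=32, 28 e⁻), Sn⁴⁺ (Z=50, 46 e⁻), Pb⁴⁺ (Z=82, 78 e⁻), Tl³⁺ (Z=81, 78 e⁻), Hg²⁺ (Z=80, 78 e⁻), Au⁺ (Z=79, 78 e⁻). Si⁴⁺ < Ge⁴⁺ (same group, period 3 vs 4); Ge⁴⁺ < Sn⁴⁺ (same group, period 4 vs 5); Sn⁴⁺ < Pb⁴⁺ (same group, period 5 vs 6); Pb⁴⁺ < Tl³⁺ (both 78 e⁻, Z=82>81); Tl³⁺ < Hg²⁺ (isoelectronic, higher Z=81 is smaller); Hg²⁺ < Au⁺ (isoelectronic, higher Z=80 is smaller).

Si⁴⁺ < Ge⁴⁺ < Sn⁴⁺ < Pb⁴⁺ < Tl³⁺ < Hg²⁺ < Au⁺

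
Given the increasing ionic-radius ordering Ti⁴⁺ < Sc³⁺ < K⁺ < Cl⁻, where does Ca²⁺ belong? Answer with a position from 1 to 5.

3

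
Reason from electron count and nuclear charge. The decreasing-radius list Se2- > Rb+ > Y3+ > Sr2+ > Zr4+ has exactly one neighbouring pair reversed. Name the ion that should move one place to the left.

The pair Y3+, Sr2+ is the wrong way round — Y3+ and Sr2+ share 36 electrons; the higher nuclear charge on Y (Z=39) contracts it more, so Y3+ < Sr2+. All other adjacent pairs agree with periodic trends, so Sr2+ is the misplaced ion.

Sr2+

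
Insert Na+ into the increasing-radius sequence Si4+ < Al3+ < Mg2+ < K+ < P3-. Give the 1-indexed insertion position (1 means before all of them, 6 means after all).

First list Z and electron count for each: Si4+ (Z=14, 10 e⁻), Al3+ (Z=13, 10 e⁻), Mg2+ (Z=12, 10 e⁻), Na+ (Z=11, 10 e⁻), K+ (Z=19, 18 e⁻), P3- (Z=15, 18 e⁻). Si4+ < Al3+ (both 10 e⁻, Z=14>13); Al3+ < Mg2+ (both 10 e⁻, Z=13>12); Mg2+ < Na+ (both 10 e⁻, Z=12>11); Na+ < K+ (same group, period 3 vs 4); K+ < P3- (both 18 e⁻, Z=19>15).
Merged order: Si4+ < Al3+ < Mg2+ < Na+ < K+ < P3- — Na+ is number 4.

4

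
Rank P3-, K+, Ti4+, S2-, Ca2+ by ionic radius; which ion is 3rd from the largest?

K+

These species are isoelectronic with 18 electrons. The only difference is the number of protons: Ti4+ (Z=22), Ca2+ (Z=20), K+ (Z=19), S2- (Z=16), P3- (Z=15). The strongest nuclear pull (Ti4+) gives the smallest ion.
That gives Ti4+ < Ca2+ < K+ < S2- < P3-. From the largest end, number 3 is K+.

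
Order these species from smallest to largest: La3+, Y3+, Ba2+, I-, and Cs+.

Y3+ < La3+ < Ba2+ < Cs+ < I-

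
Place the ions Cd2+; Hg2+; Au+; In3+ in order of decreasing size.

Tabulating Z and e⁻: In3+: 46 e⁻, Z=49, Cd2+: 46 e⁻, Z=48, Hg2+: 78 e⁻, Z=80, Au+: 78 e⁻, Z=79. In3+ < Cd2+ (isoelectronic, higher Z=49 is smaller); Cd2+ < Hg2+ (same group, 1 shell fewer); Hg2+ < Au+ (both 78 e⁻, Z=80>79).

Au+ > Hg2+ > Cd2+ > In3+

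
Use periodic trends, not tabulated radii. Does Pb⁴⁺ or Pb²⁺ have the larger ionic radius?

Pb²⁺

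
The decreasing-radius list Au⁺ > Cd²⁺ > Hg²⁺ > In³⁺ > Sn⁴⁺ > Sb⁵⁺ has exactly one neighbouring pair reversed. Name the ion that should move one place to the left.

Compare adjacent ions: Cd²⁺ and Hg²⁺ are in one column with the same charge; the lighter period-5 ion has one fewer shell and is smaller — yet in this decreasing list Cd²⁺ sits before Hg²⁺. Nothing else is reversed, so Hg²⁺ should move one place to the left.

Hg²⁺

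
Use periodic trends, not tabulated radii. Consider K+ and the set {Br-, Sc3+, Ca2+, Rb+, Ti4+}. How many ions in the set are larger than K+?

2

Ti4+ (Z=22, 18 e⁻), Sc3+ (Z=21, 18 e⁻), Ca2+ (Z=20, 18 e⁻), K+ (Z=19, 18 e⁻), Rb+ (Z=37, 36 e⁻), Br- (Z=35, 36 e⁻). Ti4+ < Sc3+ (isoelectronic, higher Z=22 is smaller); Sc3+ < Ca2+ (both 18 e⁻, Z=21>20); Ca2+ < K+ (both 18 e⁻, Z=20>19); K+ < Rb+ (same group, 1 shell fewer); Rb+ < Br- (isoelectronic, higher Z=37 is smaller).
Placing each against K+: smaller — Ti4+, Sc3+, Ca2+; larger — Rb+, Br-. That's 2.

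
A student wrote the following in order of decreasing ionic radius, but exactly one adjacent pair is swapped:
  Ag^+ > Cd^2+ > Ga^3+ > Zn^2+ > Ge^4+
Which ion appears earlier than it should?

Ga^3+

The pair Ga^3+, Zn^2+ is the wrong way round — both have 28 electrons but Z(Ga)=31 > Z(Zn)=30, so Ga^3+ should be the smaller of the two. All other adjacent pairs agree with periodic trends, so Ga^3+ is the misplaced ion.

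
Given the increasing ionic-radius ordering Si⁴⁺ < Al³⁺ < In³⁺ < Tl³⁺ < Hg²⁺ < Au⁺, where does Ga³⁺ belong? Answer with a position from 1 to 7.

Work out protons and electrons: Si⁴⁺ has 10 e⁻ (Z=14), Al³⁺ has 10 e⁻ (Z=13), Ga³⁺ has 28 e⁻ (Z=31), In³⁺ has 46 e⁻ (Z=49), Tl³⁺ has 78 e⁻ (Z=81), Hg²⁺ has 78 e⁻ (Z=80), Au⁺ has 78 e⁻ (Z=79). Si⁴⁺ < Al³⁺ (isoelectronic, higher Z=14 is smaller); Al³⁺ < Ga³⁺ (same group, period 3 vs 4); Ga³⁺ < In³⁺ (same group, 1 shell fewer); In³⁺ < Tl³⁺ (same group, 1 shell fewer); Tl³⁺ < Hg²⁺ (isoelectronic, higher Z=81 is smaller); Hg²⁺ < Au⁺ (both 78 e⁻, Z=80>79).
Merged order: Si⁴⁺ < Al³⁺ < Ga³⁺ < In³⁺ < Tl³⁺ < Hg²⁺ < Au⁺ — Ga³⁺ is number 3.

3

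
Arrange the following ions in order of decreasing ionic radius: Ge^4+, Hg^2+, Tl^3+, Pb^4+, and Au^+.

Electron counts and nuclear charges: Ge^4+: 28 e⁻, Z=32, Pb^4+: 78 e⁻, Z=82, Tl^3+: 78 e⁻, Z=81, Hg^2+: 78 e⁻, Z=80, Au^+: 78 e⁻, Z=79. Ge^4+ < Pb^4+ (same group, 2 shells fewer); Pb^4+ < Tl^3+ (both 78 e⁻, Z=82>81); Tl^3+ < Hg^2+ (both 78 e⁻, Z=81>80); Hg^2+ < Au^+ (isoelectronic, higher Z=80 is smaller).

Au^+ > Hg^2+ > Tl^3+ > Pb^4+ > Ge^4+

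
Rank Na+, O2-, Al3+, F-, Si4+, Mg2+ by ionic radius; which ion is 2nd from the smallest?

All of these have 10 electrons (isoelectronic). With the same electron cloud, the ion with the most protons pulls it in tightest. Nuclear charges: Si4+ (Z=14), Al3+ (Z=13), Mg2+ (Z=12), Na+ (Z=11), F- (Z=9), O2- (Z=8). Highest Z is smallest.
Full ascending order: Si4+ < Al3+ < Mg2+ < Na+ < F- < O2-. Counting from the smallest, position 2 is Al3+.

Al3+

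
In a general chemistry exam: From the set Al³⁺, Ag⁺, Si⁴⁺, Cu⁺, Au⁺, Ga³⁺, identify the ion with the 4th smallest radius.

First list Z and electron count for each: Si⁴⁺: 10 e⁻, Z=14, Al³⁺: 10 e⁻, Z=13, Ga³⁺: 28 e⁻, Z=31, Cu⁺: 28 e⁻, Z=29, Ag⁺: 46 e⁻, Z=47, Au⁺: 78 e⁻, Z=79. Si⁴⁺ < Al³⁺ (both 10 e⁻, Z=14>13); Al³⁺ < Ga³⁺ (same group, 1 shell fewer); Ga³⁺ < Cu⁺ (both 28 e⁻, Z=31>29); Cu⁺ < Ag⁺ (same group, 1 shell fewer); Ag⁺ < Au⁺ (same group, 1 shell fewer).
So the order is Si⁴⁺ < Al³⁺ < Ga³⁺ < Cu⁺ < Ag⁺ < Au⁺; the 4th-smallest ion is Cu⁺.

Cu⁺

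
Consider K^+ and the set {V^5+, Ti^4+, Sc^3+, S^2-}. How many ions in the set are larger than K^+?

1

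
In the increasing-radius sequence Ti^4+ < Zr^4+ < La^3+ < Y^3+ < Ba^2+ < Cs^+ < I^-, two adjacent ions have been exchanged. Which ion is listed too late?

Y^3+

Scanning neighbour by neighbour, only La^3+/Y^3+ violates a trend: Y^3+ and La^3+ are in one column with the same charge; the lighter period-5 ion has one fewer shell and is smaller. That makes Y^3+ the one sitting a position late relative to where it belongs.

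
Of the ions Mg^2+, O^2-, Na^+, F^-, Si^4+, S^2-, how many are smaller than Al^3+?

1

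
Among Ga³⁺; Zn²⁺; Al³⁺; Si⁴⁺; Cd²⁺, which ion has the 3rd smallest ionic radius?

Tabulating Z and e⁻: Si⁴⁺ (Z=14, 10 e⁻), Al³⁺ (Z=13, 10 e⁻), Ga³⁺ (Z=31, 28 e⁻), Zn²⁺ (Z=30, 28 e⁻), Cd²⁺ (Z=48, 46 e⁻). Si⁴⁺ < Al³⁺ (both 10 e⁻, Z=14>13); Al³⁺ < Ga³⁺ (same group, period 3 vs 4); Ga³⁺ < Zn²⁺ (both 28 e⁻, Z=31>30); Zn²⁺ < Cd²⁺ (same group, period 4 vs 5).
That gives Si⁴⁺ < Al³⁺ < Ga³⁺ < Zn²⁺ < Cd²⁺. From the smallest end, number 3 is Ga³⁺.

Ga³⁺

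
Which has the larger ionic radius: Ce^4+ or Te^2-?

Te^2-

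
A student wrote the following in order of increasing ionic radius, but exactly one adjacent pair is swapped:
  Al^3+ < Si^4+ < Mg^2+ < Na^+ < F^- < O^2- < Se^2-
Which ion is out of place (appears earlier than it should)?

Al^3+

Scanning neighbour by neighbour, only Al^3+/Si^4+ violates a trend: they are isoelectronic (10 e⁻) and Si has more protons than Al (14 vs 13), making Si^4+ smaller. That makes Al^3+ the one sitting a position early relative to where it belongs.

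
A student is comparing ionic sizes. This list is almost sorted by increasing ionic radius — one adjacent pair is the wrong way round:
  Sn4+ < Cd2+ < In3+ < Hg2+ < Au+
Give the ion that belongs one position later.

Cd2+

Compare adjacent ions: both have 46 electrons but Z(In)=49 > Z(Cd)=48, so In3+ should be the smaller of the two — yet in this increasing list Cd2+ sits before In3+. Nothing else is reversed, so Cd2+ should move one place to the right.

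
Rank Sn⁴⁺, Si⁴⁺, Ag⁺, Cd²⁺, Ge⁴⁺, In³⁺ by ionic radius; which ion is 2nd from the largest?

Tabulating Z and e⁻: Si⁴⁺: 10 e⁻, Z=14, Ge⁴⁺: 28 e⁻, Z=32, Sn⁴⁺: 46 e⁻, Z=50, In³⁺: 46 e⁻, Z=49, Cd²⁺: 46 e⁻, Z=48, Ag⁺: 46 e⁻, Z=47. Si⁴⁺ < Ge⁴⁺ (same group, 1 shell fewer); Ge⁴⁺ < Sn⁴⁺ (same group, 1 shell fewer); Sn⁴⁺ < In³⁺ (both 46 e⁻, Z=50>49); In³⁺ < Cd²⁺ (both 46 e⁻, Z=49>48); Cd²⁺ < Ag⁺ (isoelectronic, higher Z=48 is smaller).
Full ascending order: Si⁴⁺ < Ge⁴⁺ < Sn⁴⁺ < In³⁺ < Cd²⁺ < Ag⁺. Counting from the largest, position 2 is Cd²⁺.

Cd²⁺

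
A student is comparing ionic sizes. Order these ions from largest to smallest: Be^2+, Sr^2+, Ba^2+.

Ba^2+ > Sr^2+ > Be^2+

These ions sit in one column with identical charge. Each step down the periodic table adds a principal shell, increasing the radius.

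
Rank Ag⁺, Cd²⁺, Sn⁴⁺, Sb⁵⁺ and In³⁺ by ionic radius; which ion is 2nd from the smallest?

Sn⁴⁺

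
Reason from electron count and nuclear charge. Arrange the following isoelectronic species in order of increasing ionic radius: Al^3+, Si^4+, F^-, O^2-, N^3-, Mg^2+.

Isoelectronic series (10 e⁻ each). Size is set by nuclear charge: more protons means a smaller ion. Si^4+ (Z=14), Al^3+ (Z=13), Mg^2+ (Z=12), F^- (Z=9), O^2- (Z=8), N^3- (Z=7).

Si^4+ < Al^3+ < Mg^2+ < F^- < O^2- < N^3-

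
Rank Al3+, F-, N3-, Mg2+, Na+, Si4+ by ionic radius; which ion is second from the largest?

These species are isoelectronic with 10 electrons. The only difference is the number of protons: Si4+ (Z=14), Al3+ (Z=13), Mg2+ (Z=12), Na+ (Z=11), F- (Z=9), N3- (Z=7). The strongest nuclear pull (Si4+) gives the smallest ion.
So the order is Si4+ < Al3+ < Mg2+ < Na+ < F- < N3-; the 2nd-largest ion is F-.

F-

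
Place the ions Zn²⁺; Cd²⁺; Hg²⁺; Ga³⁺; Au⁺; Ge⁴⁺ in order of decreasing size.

Au⁺ > Hg²⁺ > Cd²⁺ > Zn²⁺ > Ga³⁺ > Ge⁴⁺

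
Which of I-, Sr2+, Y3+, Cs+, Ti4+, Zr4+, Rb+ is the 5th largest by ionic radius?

Electron counts and nuclear charges: Ti4+ (Z=22, 18 e⁻), Zr4+ (Z=40, 36 e⁻), Y3+ (Z=39, 36 e⁻), Sr2+ (Z=38, 36 e⁻), Rb+ (Z=37, 36 e⁻), Cs+ (Z=55, 54 e⁻), I- (Z=53, 54 e⁻). Ti4+ < Zr4+ (same group, 1 shell fewer); Zr4+ < Y3+ (isoelectronic, higher Z=40 is smaller); Y3+ < Sr2+ (both 36 e⁻, Z=39>38); Sr2+ < Rb+ (both 36 e⁻, Z=38>37); Rb+ < Cs+ (same group, 1 shell fewer); Cs+ < I- (both 54 e⁻, Z=55>53).
Ordering: Ti4+ < Zr4+ < Y3+ < Sr2+ < Rb+ < Cs+ < I-. The 5th largest is Y3+.

Y3+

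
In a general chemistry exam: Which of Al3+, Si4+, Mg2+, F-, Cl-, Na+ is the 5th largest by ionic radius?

Al3+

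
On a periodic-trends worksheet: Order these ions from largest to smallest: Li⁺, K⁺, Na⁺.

K⁺ > Na⁺ > Li⁺

These ions sit in one column with identical charge. Each step down the periodic table adds a principal shell, increasing the radius.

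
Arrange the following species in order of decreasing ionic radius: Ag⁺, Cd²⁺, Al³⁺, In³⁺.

Tabulating Z and e⁻: Al³⁺: 10 e⁻, Z=13, In³⁺: 46 e⁻, Z=49, Cd²⁺: 46 e⁻, Z=48, Ag⁺: 46 e⁻, Z=47. Al³⁺ < In³⁺ (same group, period 3 vs 5); In³⁺ < Cd²⁺ (isoelectronic, higher Z=49 is smaller); Cd²⁺ < Ag⁺ (isoelectronic, higher Z=48 is smaller).

Ag⁺ > Cd²⁺ > In³⁺ > Al³⁺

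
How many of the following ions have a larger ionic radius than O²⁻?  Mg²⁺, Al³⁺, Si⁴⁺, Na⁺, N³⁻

These species are isoelectronic with 10 electrons. The only difference is the number of protons: Si⁴⁺ (Z=14), Al³⁺ (Z=13), Mg²⁺ (Z=12), Na⁺ (Z=11), O²⁻ (Z=8), N³⁻ (Z=7). The strongest nuclear pull (Si⁴⁺) gives the smallest ion.
Ordering all of them (including O²⁻) by radius gives Si⁴⁺ < Al³⁺ < Mg²⁺ < Na⁺ < O²⁻ < N³⁻. That's 1.

1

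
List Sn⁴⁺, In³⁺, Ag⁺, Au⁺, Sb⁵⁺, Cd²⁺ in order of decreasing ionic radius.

Electron counts and nuclear charges: Sb⁵⁺ (Z=51, 46 e⁻), Sn⁴⁺ (Z=50, 46 e⁻), In³⁺ (Z=49, 46 e⁻), Cd²⁺ (Z=48, 46 e⁻), Ag⁺ (Z=47, 46 e⁻), Au⁺ (Z=79, 78 e⁻). Sb⁵⁺ < Sn⁴⁺ (isoelectronic, higher Z=51 is smaller); Sn⁴⁺ < In³⁺ (isoelectronic, higher Z=50 is smaller); In³⁺ < Cd²⁺ (both 46 e⁻, Z=49>48); Cd²⁺ < Ag⁺ (isoelectronic, higher Z=48 is smaller); Ag⁺ < Au⁺ (same group, period 5 vs 6).

Au⁺ > Ag⁺ > Cd²⁺ > In³⁺ > Sn⁴⁺ > Sb⁵⁺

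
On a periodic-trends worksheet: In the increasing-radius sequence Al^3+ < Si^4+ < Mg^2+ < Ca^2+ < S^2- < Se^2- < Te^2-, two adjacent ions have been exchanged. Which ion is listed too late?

Si^4+

Scanning neighbour by neighbour, only Al^3+/Si^4+ violates a trend: both have 10 electrons but Z(Si)=14 > Z(Al)=13, so Si^4+ should be the smaller of the two. That makes Si^4+ the one sitting a position late relative to where it belongs.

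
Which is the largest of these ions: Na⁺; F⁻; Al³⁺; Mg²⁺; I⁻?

I⁻

Al³⁺ has 10 e⁻ (Z=13), Mg²⁺ has 10 e⁻ (Z=12), Na⁺ has 10 e⁻ (Z=11), F⁻ has 10 e⁻ (Z=9), I⁻ has 54 e⁻ (Z=53). Al³⁺ < Mg²⁺ (both 10 e⁻, Z=13>12); Mg²⁺ < Na⁺ (isoelectronic, higher Z=12 is smaller); Na⁺ < F⁻ (isoelectronic, higher Z=11 is smaller); F⁻ < I⁻ (same group, 3 shells fewer).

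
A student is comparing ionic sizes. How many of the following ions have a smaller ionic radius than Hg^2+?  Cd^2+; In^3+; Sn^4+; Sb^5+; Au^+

4

Work out protons and electrons: Sb^5+ has 46 e⁻ (Z=51), Sn^4+ has 46 e⁻ (Z=50), In^3+ has 46 e⁻ (Z=49), Cd^2+ has 46 e⁻ (Z=48), Hg^2+ has 78 e⁻ (Z=80), Au^+ has 78 e⁻ (Z=79). Sb^5+ < Sn^4+ (isoelectronic, higher Z=51 is smaller); Sn^4+ < In^3+ (isoelectronic, higher Z=50 is smaller); In^3+ < Cd^2+ (isoelectronic, higher Z=49 is smaller); Cd^2+ < Hg^2+ (same group, 1 shell fewer); Hg^2+ < Au^+ (both 78 e⁻, Z=80>79).
Overall: Sb^5+ < Sn^4+ < In^3+ < Cd^2+ < Hg^2+ < Au^+. Hg^2+ has 4 below it and 1 above. That's 4.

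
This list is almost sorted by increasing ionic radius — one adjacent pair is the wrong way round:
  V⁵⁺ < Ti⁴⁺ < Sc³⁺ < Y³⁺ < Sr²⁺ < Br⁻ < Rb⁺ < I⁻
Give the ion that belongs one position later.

The pair Br⁻, Rb⁺ is the wrong way round — Rb⁺ and Br⁻ share 36 electrons; the higher nuclear charge on Rb (Z=37) contracts it more, so Rb⁺ < Br⁻. All other adjacent pairs agree with periodic trends, so Br⁻ is the misplaced ion.

Br⁻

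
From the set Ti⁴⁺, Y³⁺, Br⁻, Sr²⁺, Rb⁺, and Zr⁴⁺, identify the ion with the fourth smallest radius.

Sr²⁺

Ti⁴⁺ (Z=22, 18 e⁻), Zr⁴⁺ (Z=40, 36 e⁻), Y³⁺ (Z=39, 36 e⁻), Sr²⁺ (Z=38, 36 e⁻), Rb⁺ (Z=37, 36 e⁻), Br⁻ (Z=35, 36 e⁻). Ti⁴⁺ < Zr⁴⁺ (same group, 1 shell fewer); Zr⁴⁺ < Y³⁺ (isoelectronic, higher Z=40 is smaller); Y³⁺ < Sr²⁺ (both 36 e⁻, Z=39>38); Sr²⁺ < Rb⁺ (both 36 e⁻, Z=38>37); Rb⁺ < Br⁻ (isoelectronic, higher Z=37 is smaller).
So the order is Ti⁴⁺ < Zr⁴⁺ < Y³⁺ < Sr²⁺ < Rb⁺ < Br⁻; the 4th-smallest ion is Sr²⁺.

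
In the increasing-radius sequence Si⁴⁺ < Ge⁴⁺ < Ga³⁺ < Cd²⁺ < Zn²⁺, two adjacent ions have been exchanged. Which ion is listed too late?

The pair Cd²⁺, Zn²⁺ is the wrong way round — both in group 12 with the same charge; Zn²⁺ (period 4) has the smaller radius. All other adjacent pairs agree with periodic trends, so Zn²⁺ is the misplaced ion.

Zn²⁺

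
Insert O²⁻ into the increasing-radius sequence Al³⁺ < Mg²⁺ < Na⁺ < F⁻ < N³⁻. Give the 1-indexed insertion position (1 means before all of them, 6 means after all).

All of these have 10 electrons (isoelectronic). With the same electron cloud, the ion with the most protons pulls it in tightest. Nuclear charges: Al³⁺ (Z=13), Mg²⁺ (Z=12), Na⁺ (Z=11), F⁻ (Z=9), O²⁻ (Z=8), N³⁻ (Z=7). Highest Z is smallest.
Putting O²⁻ in gives Al³⁺ < Mg²⁺ < Na⁺ < F⁻ < O²⁻ < N³⁻; it lands at slot 5.

5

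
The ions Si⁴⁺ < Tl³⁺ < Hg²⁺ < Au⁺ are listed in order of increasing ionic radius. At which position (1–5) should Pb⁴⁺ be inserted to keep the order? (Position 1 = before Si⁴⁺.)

2

First list Z and electron count for each: Si⁴⁺ has 10 e⁻ (Z=14), Pb⁴⁺ has 78 e⁻ (Z=82), Tl³⁺ has 78 e⁻ (Z=81), Hg²⁺ has 78 e⁻ (Z=80), Au⁺ has 78 e⁻ (Z=79). Si⁴⁺ < Pb⁴⁺ (same group, 3 shells fewer); Pb⁴⁺ < Tl³⁺ (isoelectronic, higher Z=82 is smaller); Tl³⁺ < Hg²⁺ (isoelectronic, higher Z=81 is smaller); Hg²⁺ < Au⁺ (isoelectronic, higher Z=80 is smaller).
Putting Pb⁴⁺ in gives Si⁴⁺ < Pb⁴⁺ < Tl³⁺ < Hg²⁺ < Au⁺; it lands at slot 2.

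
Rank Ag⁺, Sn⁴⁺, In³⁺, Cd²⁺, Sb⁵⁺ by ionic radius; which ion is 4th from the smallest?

Cd²⁺

Each ion has 46 electrons. The ranking follows nuclear charge in reverse — greater Z gives a smaller radius. Sb⁵⁺ (Z=51), Sn⁴⁺ (Z=50), In³⁺ (Z=49), Cd²⁺ (Z=48), Ag⁺ (Z=47).
That gives Sb⁵⁺ < Sn⁴⁺ < In³⁺ < Cd²⁺ < Ag⁺. From the smallest end, number 4 is Cd²⁺.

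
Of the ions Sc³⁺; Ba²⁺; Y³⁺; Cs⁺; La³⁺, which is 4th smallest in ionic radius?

Work out protons and electrons: Sc³⁺ has 18 e⁻ (Z=21), Y³⁺ has 36 e⁻ (Z=39), La³⁺ has 54 e⁻ (Z=57), Ba²⁺ has 54 e⁻ (Z=56), Cs⁺ has 54 e⁻ (Z=55). Sc³⁺ < Y³⁺ (same group, 1 shell fewer); Y³⁺ < La³⁺ (same group, period 5 vs 6); La³⁺ < Ba²⁺ (both 54 e⁻, Z=57>56); Ba²⁺ < Cs⁺ (both 54 e⁻, Z=56>55).
Full ascending order: Sc³⁺ < Y³⁺ < La³⁺ < Ba²⁺ < Cs⁺. Counting from the smallest, position 4 is Ba²⁺.

Ba²⁺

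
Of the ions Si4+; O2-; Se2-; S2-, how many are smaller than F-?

1

First list Z and electron count for each: Si4+ has 10 e⁻ (Z=14), F- has 10 e⁻ (Z=9), O2- has 10 e⁻ (Z=8), S2- has 18 e⁻ (Z=16), Se2- has 36 e⁻ (Z=34). Si4+ < F- (both 10 e⁻, Z=14>9); F- < O2- (isoelectronic, higher Z=9 is smaller); O2- < S2- (same group, period 2 vs 3); S2- < Se2- (same group, period 3 vs 4).
Overall: Si4+ < F- < O2- < S2- < Se2-. F- has 1 below it and 3 above. So 1 is smaller.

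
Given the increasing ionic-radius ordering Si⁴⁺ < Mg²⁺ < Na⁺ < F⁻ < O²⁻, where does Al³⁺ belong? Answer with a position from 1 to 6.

2

These species are isoelectronic with 10 electrons. The only difference is the number of protons: Si⁴⁺ (Z=14), Al³⁺ (Z=13), Mg²⁺ (Z=12), Na⁺ (Z=11), F⁻ (Z=9), O²⁻ (Z=8). The strongest nuclear pull (Si⁴⁺) gives the smallest ion.
Putting Al³⁺ in gives Si⁴⁺ < Al³⁺ < Mg²⁺ < Na⁺ < F⁻ < O²⁻; it lands at slot 2.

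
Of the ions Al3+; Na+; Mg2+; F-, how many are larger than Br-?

First list Z and electron count for each: Al3+: 10 e⁻, Z=13, Mg2+: 10 e⁻, Z=12, Na+: 10 e⁻, Z=11, F-: 10 e⁻, Z=9, Br-: 36 e⁻, Z=35. Al3+ < Mg2+ (isoelectronic, higher Z=13 is smaller); Mg2+ < Na+ (isoelectronic, higher Z=12 is smaller); Na+ < F- (isoelectronic, higher Z=11 is smaller); F- < Br- (same group, period 2 vs 4).
Ordering all of them (including Br-) by radius gives Al3+ < Mg2+ < Na+ < F- < Br-. So 0 are larger.

0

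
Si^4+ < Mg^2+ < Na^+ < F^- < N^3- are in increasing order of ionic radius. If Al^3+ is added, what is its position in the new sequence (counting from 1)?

All of these have 10 electrons (isoelectronic). With the same electron cloud, the ion with the most protons pulls it in tightest. Nuclear charges: Si^4+ (Z=14), Al^3+ (Z=13), Mg^2+ (Z=12), Na^+ (Z=11), F^- (Z=9), N^3- (Z=7). Highest Z is smallest.
The complete sequence is Si^4+ < Al^3+ < Mg^2+ < Na^+ < F^- < N^3-. Al^3+ sits at position 2.

2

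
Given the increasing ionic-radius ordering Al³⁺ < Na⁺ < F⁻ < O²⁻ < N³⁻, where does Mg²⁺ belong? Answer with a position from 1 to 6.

2

These species are isoelectronic with 10 electrons. The only difference is the number of protons: Al³⁺ (Z=13), Mg²⁺ (Z=12), Na⁺ (Z=11), F⁻ (Z=9), O²⁻ (Z=8), N³⁻ (Z=7). The strongest nuclear pull (Al³⁺) gives the smallest ion.
With Mg²⁺ included the full order is Al³⁺ < Mg²⁺ < Na⁺ < F⁻ < O²⁻ < N³⁻, so it takes position 2.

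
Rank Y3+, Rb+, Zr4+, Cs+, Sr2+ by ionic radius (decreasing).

Cs+ > Rb+ > Sr2+ > Y3+ > Zr4+

First list Z and electron count for each: Zr4+: 36 e⁻, Z=40, Y3+: 36 e⁻, Z=39, Sr2+: 36 e⁻, Z=38, Rb+: 36 e⁻, Z=37, Cs+: 54 e⁻, Z=55. Zr4+ < Y3+ (both 36 e⁻, Z=40>39); Y3+ < Sr2+ (isoelectronic, higher Z=39 is smaller); Sr2+ < Rb+ (both 36 e⁻, Z=38>37); Rb+ < Cs+ (same group, period 5 vs 6).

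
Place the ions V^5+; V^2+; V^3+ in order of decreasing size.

Same element, different charge: the more highly charged cation has fewer electrons and a greater effective nuclear charge per electron, making V^5+ the smallest.

V^2+ > V^3+ > V^5+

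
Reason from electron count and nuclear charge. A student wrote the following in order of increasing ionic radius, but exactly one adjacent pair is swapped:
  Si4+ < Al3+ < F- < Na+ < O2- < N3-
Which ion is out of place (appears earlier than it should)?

F-

The pair F-, Na+ is the wrong way round — Na+ and F- share 10 electrons; the higher nuclear charge on Na (Z=11) contracts it more, so Na+ < F-. All other adjacent pairs agree with periodic trends, so F- is the misplaced ion.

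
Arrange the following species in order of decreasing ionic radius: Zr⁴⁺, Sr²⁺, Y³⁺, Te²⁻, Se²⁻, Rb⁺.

Zr⁴⁺ (Z=40, 36 e⁻), Y³⁺ (Z=39, 36 e⁻), Sr²⁺ (Z=38, 36 e⁻), Rb⁺ (Z=37, 36 e⁻), Se²⁻ (Z=34, 36 e⁻), Te²⁻ (Z=52, 54 e⁻). Zr⁴⁺ < Y³⁺ (isoelectronic, higher Z=40 is smaller); Y³⁺ < Sr²⁺ (both 36 e⁻, Z=39>38); Sr²⁺ < Rb⁺ (isoelectronic, higher Z=38 is smaller); Rb⁺ < Se²⁻ (isoelectronic, higher Z=37 is smaller); Se²⁻ < Te²⁻ (same group, period 4 vs 5).

Te²⁻ > Se²⁻ > Rb⁺ > Sr²⁺ > Y³⁺ > Zr⁴⁺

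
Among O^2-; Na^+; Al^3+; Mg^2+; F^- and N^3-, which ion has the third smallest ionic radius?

Na^+

Each ion has 10 electrons. The ranking follows nuclear charge in reverse — greater Z gives a smaller radius. Al^3+ (Z=13), Mg^2+ (Z=12), Na^+ (Z=11), F^- (Z=9), O^2- (Z=8), N^3- (Z=7).
Full ascending order: Al^3+ < Mg^2+ < Na^+ < F^- < O^2- < N^3-. Counting from the smallest, position 3 is Na^+.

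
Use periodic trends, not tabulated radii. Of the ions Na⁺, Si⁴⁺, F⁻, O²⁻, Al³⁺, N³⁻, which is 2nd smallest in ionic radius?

Al³⁺

Each ion has 10 electrons. The ranking follows nuclear charge in reverse — greater Z gives a smaller radius. Si⁴⁺ (Z=14), Al³⁺ (Z=13), Na⁺ (Z=11), F⁻ (Z=9), O²⁻ (Z=8), N³⁻ (Z=7).
Full ascending order: Si⁴⁺ < Al³⁺ < Na⁺ < F⁻ < O²⁻ < N³⁻. Counting from the smallest, position 2 is Al³⁺.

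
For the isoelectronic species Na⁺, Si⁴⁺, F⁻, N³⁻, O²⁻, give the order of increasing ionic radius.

All of these have 10 electrons (isoelectronic). With the same electron cloud, the ion with the most protons pulls it in tightest. Nuclear charges: Si⁴⁺ (Z=14), Na⁺ (Z=11), F⁻ (Z=9), O²⁻ (Z=8), N³⁻ (Z=7). Highest Z is smallest.

Si⁴⁺ < Na⁺ < F⁻ < O²⁻ < N³⁻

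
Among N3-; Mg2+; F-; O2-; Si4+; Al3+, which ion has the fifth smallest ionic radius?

Each ion has 10 electrons. The ranking follows nuclear charge in reverse — greater Z gives a smaller radius. Si4+ (Z=14), Al3+ (Z=13), Mg2+ (Z=12), F- (Z=9), O2- (Z=8), N3- (Z=7).
That gives Si4+ < Al3+ < Mg2+ < F- < O2- < N3-. From the smallest end, number 5 is O2-.

O2-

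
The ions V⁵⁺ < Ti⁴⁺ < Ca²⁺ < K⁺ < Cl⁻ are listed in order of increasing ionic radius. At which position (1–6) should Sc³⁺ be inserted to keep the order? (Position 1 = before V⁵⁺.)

3

Isoelectronic series (18 e⁻ each). Size is set by nuclear charge: more protons means a smaller ion. V⁵⁺ (Z=23), Ti⁴⁺ (Z=22), Sc³⁺ (Z=21), Ca²⁺ (Z=20), K⁺ (Z=19), Cl⁻ (Z=17).
With Sc³⁺ included the full order is V⁵⁺ < Ti⁴⁺ < Sc³⁺ < Ca²⁺ < K⁺ < Cl⁻, so it takes position 3.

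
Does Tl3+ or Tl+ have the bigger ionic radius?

Tl+

These are all Tl ions. Removing more electrons (higher positive charge) pulls the remaining electrons in closer, so Tl3+ is smallest and Tl+ is largest.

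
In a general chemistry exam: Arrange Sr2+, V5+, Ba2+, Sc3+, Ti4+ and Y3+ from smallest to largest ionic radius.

V5+ < Ti4+ < Sc3+ < Y3+ < Sr2+ < Ba2+

First list Z and electron count for each: V5+ (Z=23, 18 e⁻), Ti4+ (Z=22, 18 e⁻), Sc3+ (Z=21, 18 e⁻), Y3+ (Z=39, 36 e⁻), Sr2+ (Z=38, 36 e⁻), Ba2+ (Z=56, 54 e⁻). V5+ < Ti4+ (both 18 e⁻, Z=23>22); Ti4+ < Sc3+ (isoelectronic, higher Z=22 is smaller); Sc3+ < Y3+ (same group, 1 shell fewer); Y3+ < Sr2+ (both 36 e⁻, Z=39>38); Sr2+ < Ba2+ (same group, period 5 vs 6).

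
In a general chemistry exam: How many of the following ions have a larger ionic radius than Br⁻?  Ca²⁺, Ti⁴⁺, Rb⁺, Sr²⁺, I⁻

Work out protons and electrons: Ti⁴⁺: 18 e⁻, Z=22, Ca²⁺: 18 e⁻, Z=20, Sr²⁺: 36 e⁻, Z=38, Rb⁺: 36 e⁻, Z=37, Br⁻: 36 e⁻, Z=35, I⁻: 54 e⁻, Z=53. Ti⁴⁺ < Ca²⁺ (both 18 e⁻, Z=22>20); Ca²⁺ < Sr²⁺ (same group, period 4 vs 5); Sr²⁺ < Rb⁺ (both 36 e⁻, Z=38>37); Rb⁺ < Br⁻ (both 36 e⁻, Z=37>35); Br⁻ < I⁻ (same group, 1 shell fewer).
Relative to Br⁻, the ions that are larger are I⁻. That's 1.

1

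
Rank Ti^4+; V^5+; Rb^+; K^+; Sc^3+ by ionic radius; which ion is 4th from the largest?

Tabulating Z and e⁻: V^5+ has 18 e⁻ (Z=23), Ti^4+ has 18 e⁻ (Z=22), Sc^3+ has 18 e⁻ (Z=21), K^+ has 18 e⁻ (Z=19), Rb^+ has 36 e⁻ (Z=37). V^5+ < Ti^4+ (both 18 e⁻, Z=23>22); Ti^4+ < Sc^3+ (both 18 e⁻, Z=22>21); Sc^3+ < K^+ (both 18 e⁻, Z=21>19); K^+ < Rb^+ (same group, 1 shell fewer).
Ordering: V^5+ < Ti^4+ < Sc^3+ < K^+ < Rb^+. The 4th largest is Ti^4+.

Ti^4+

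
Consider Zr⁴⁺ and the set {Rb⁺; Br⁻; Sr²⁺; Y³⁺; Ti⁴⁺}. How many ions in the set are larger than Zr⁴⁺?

4

First list Z and electron count for each: Ti⁴⁺ (Z=22, 18 e⁻), Zr⁴⁺ (Z=40, 36 e⁻), Y³⁺ (Z=39, 36 e⁻), Sr²⁺ (Z=38, 36 e⁻), Rb⁺ (Z=37, 36 e⁻), Br⁻ (Z=35, 36 e⁻). Ti⁴⁺ < Zr⁴⁺ (same group, 1 shell fewer); Zr⁴⁺ < Y³⁺ (isoelectronic, higher Z=40 is smaller); Y³⁺ < Sr²⁺ (isoelectronic, higher Z=39 is smaller); Sr²⁺ < Rb⁺ (isoelectronic, higher Z=38 is smaller); Rb⁺ < Br⁻ (both 36 e⁻, Z=37>35).
Overall: Ti⁴⁺ < Zr⁴⁺ < Y³⁺ < Sr²⁺ < Rb⁺ < Br⁻. Zr⁴⁺ has 1 below it and 4 above. So 4 are larger.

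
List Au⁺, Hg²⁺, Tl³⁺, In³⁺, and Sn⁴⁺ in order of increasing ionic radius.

Sn⁴⁺ < In³⁺ < Tl³⁺ < Hg²⁺ < Au⁺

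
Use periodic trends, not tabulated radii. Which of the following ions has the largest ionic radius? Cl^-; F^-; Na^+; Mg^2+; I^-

Tabulating Z and e⁻: Mg^2+: 10 e⁻, Z=12, Na^+: 10 e⁻, Z=11, F^-: 10 e⁻, Z=9, Cl^-: 18 e⁻, Z=17, I^-: 54 e⁻, Z=53. Mg^2+ < Na^+ (isoelectronic, higher Z=12 is smaller); Na^+ < F^- (both 10 e⁻, Z=11>9); F^- < Cl^- (same group, period 2 vs 3); Cl^- < I^- (same group, period 3 vs 5).

I^-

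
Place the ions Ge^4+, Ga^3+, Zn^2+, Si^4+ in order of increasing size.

Si^4+ has 10 e⁻ (Z=14), Ge^4+ has 28 e⁻ (Z=32), Ga^3+ has 28 e⁻ (Z=31), Zn^2+ has 28 e⁻ (Z=30). Si^4+ < Ge^4+ (same group, period 3 vs 4); Ge^4+ < Ga^3+ (both 28 e⁻, Z=32>31); Ga^3+ < Zn^2+ (both 28 e⁻, Z=31>30).

Si^4+ < Ge^4+ < Ga^3+ < Zn^2+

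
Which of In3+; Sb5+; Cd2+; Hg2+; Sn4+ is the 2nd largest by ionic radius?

Cd2+

Electron counts and nuclear charges: Sb5+: 46 e⁻, Z=51, Sn4+: 46 e⁻, Z=50, In3+: 46 e⁻, Z=49, Cd2+: 46 e⁻, Z=48, Hg2+: 78 e⁻, Z=80. Sb5+ < Sn4+ (both 46 e⁻, Z=51>50); Sn4+ < In3+ (isoelectronic, higher Z=50 is smaller); In3+ < Cd2+ (isoelectronic, higher Z=49 is smaller); Cd2+ < Hg2+ (same group, 1 shell fewer).
That gives Sb5+ < Sn4+ < In3+ < Cd2+ < Hg2+. From the largest end, number 2 is Cd2+.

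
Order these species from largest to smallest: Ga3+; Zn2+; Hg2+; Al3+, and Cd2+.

Hg2+ > Cd2+ > Zn2+ > Ga3+ > Al3+

Electron counts and nuclear charges: Al3+ has 10 e⁻ (Z=13), Ga3+ has 28 e⁻ (Z=31), Zn2+ has 28 e⁻ (Z=30), Cd2+ has 46 e⁻ (Z=48), Hg2+ has 78 e⁻ (Z=80). Al3+ < Ga3+ (same group, 1 shell fewer); Ga3+ < Zn2+ (isoelectronic, higher Z=31 is smaller); Zn2+ < Cd2+ (same group, period 4 vs 5); Cd2+ < Hg2+ (same group, 1 shell fewer).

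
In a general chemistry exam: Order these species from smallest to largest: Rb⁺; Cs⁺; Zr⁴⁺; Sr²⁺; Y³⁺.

Zr⁴⁺ < Y³⁺ < Sr²⁺ < Rb⁺ < Cs⁺

First list Z and electron count for each: Zr⁴⁺ (Z=40, 36 e⁻), Y³⁺ (Z=39, 36 e⁻), Sr²⁺ (Z=38, 36 e⁻), Rb⁺ (Z=37, 36 e⁻), Cs⁺ (Z=55, 54 e⁻). Zr⁴⁺ < Y³⁺ (isoelectronic, higher Z=40 is smaller); Y³⁺ < Sr²⁺ (both 36 e⁻, Z=39>38); Sr²⁺ < Rb⁺ (both 36 e⁻, Z=38>37); Rb⁺ < Cs⁺ (same group, 1 shell fewer).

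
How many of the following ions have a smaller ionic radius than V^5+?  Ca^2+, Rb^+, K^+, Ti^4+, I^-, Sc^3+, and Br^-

0

Electron counts and nuclear charges: V^5+ has 18 e⁻ (Z=23), Ti^4+ has 18 e⁻ (Z=22), Sc^3+ has 18 e⁻ (Z=21), Ca^2+ has 18 e⁻ (Z=20), K^+ has 18 e⁻ (Z=19), Rb^+ has 36 e⁻ (Z=37), Br^- has 36 e⁻ (Z=35), I^- has 54 e⁻ (Z=53). V^5+ < Ti^4+ (isoelectronic, higher Z=23 is smaller); Ti^4+ < Sc^3+ (isoelectronic, higher Z=22 is smaller); Sc^3+ < Ca^2+ (isoelectronic, higher Z=21 is smaller); Ca^2+ < K^+ (isoelectronic, higher Z=20 is smaller); K^+ < Rb^+ (same group, 1 shell fewer); Rb^+ < Br^- (isoelectronic, higher Z=37 is smaller); Br^- < I^- (same group, 1 shell fewer).
Ordering all of them (including V^5+) by radius gives V^5+ < Ti^4+ < Sc^3+ < Ca^2+ < K^+ < Rb^+ < Br^- < I^-. Count: 0.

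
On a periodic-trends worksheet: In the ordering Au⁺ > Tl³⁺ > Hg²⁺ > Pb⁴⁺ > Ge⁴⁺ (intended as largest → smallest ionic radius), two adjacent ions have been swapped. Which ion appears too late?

Scanning neighbour by neighbour, only Tl³⁺/Hg²⁺ violates a trend: Tl³⁺ and Hg²⁺ share 78 electrons; the higher nuclear charge on Tl (Z=81) contracts it more, so Tl³⁺ < Hg²⁺. That makes Hg²⁺ the one sitting a position late relative to where it belongs.

Hg²⁺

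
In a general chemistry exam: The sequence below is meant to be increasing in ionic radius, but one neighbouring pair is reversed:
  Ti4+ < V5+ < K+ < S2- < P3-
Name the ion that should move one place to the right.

The pair Ti4+, V5+ is the wrong way round — V5+ and Ti4+ share 18 electrons; the higher nuclear charge on V (Z=23) contracts it more, so V5+ < Ti4+. All other adjacent pairs agree with periodic trends, so Ti4+ is the misplaced ion.

Ti4+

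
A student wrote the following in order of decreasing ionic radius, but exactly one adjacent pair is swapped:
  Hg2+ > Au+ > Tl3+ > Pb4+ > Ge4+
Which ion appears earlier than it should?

Compare adjacent ions: Hg2+ and Au+ share 78 electrons; the higher nuclear charge on Hg (Z=80) contracts it more, so Hg2+ < Au+ — yet in this decreasing list Hg2+ sits before Au+. Nothing else is reversed, so Hg2+ should move one place to the right.

Hg2+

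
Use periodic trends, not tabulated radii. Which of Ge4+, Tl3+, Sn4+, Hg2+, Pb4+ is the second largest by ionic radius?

Work out protons and electrons: Ge4+: 28 e⁻, Z=32, Sn4+: 46 e⁻, Z=50, Pb4+: 78 e⁻, Z=82, Tl3+: 78 e⁻, Z=81, Hg2+: 78 e⁻, Z=80. Ge4+ < Sn4+ (same group, 1 shell fewer); Sn4+ < Pb4+ (same group, 1 shell fewer); Pb4+ < Tl3+ (both 78 e⁻, Z=82>81); Tl3+ < Hg2+ (both 78 e⁻, Z=81>80).
That gives Ge4+ < Sn4+ < Pb4+ < Tl3+ < Hg2+. From the largest end, number 2 is Tl3+.

Tl3+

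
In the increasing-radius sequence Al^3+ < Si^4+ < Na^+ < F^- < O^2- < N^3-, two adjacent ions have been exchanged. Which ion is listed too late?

Si^4+

Scanning neighbour by neighbour, only Al^3+/Si^4+ violates a trend: both have 10 electrons but Z(Si)=14 > Z(Al)=13, so Si^4+ should be the smaller of the two. That makes Si^4+ the one sitting a position late relative to where it belongs.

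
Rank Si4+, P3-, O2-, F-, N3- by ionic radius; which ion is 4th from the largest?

Work out protons and electrons: Si4+: 10 e⁻, Z=14, F-: 10 e⁻, Z=9, O2-: 10 e⁻, Z=8, N3-: 10 e⁻, Z=7, P3-: 18 e⁻, Z=15. Si4+ < F- (both 10 e⁻, Z=14>9); F- < O2- (both 10 e⁻, Z=9>8); O2- < N3- (isoelectronic, higher Z=8 is smaller); N3- < P3- (same group, period 2 vs 3).
Ordering: Si4+ < F- < O2- < N3- < P3-. The 4th largest is F-.

F-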